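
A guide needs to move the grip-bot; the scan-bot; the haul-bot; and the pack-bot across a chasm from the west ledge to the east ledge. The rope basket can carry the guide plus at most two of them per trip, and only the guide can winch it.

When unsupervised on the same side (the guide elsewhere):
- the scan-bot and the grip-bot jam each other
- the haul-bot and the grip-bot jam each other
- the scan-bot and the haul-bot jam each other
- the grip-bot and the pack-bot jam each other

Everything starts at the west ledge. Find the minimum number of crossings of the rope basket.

Counting alone: the guide can take at most 2 across per trip to the east ledge, so moving all 4 needs at least 2 loaded trips out, with a return between consecutive ones — at least 3 crossings.
The safety rule pushes this higher. Following every safe sequence of crossings, the most of the 4 that can be at the east ledge as the rope basket arrives there on crossing 3 is 3 — never all 4.
So no plan with fewer than 5 crossings exists, and this one achieves 5:
1. Guide goes to the east ledge with the grip-bot and the scan-bot.  [the west ledge: the haul-bot, the pack-bot | the east ledge: the grip-bot, the scan-bot]
2. Guide goes back to the west ledge with the grip-bot.  [the west ledge: the grip-bot, the haul-bot, the pack-bot | the east ledge: the scan-bot]
3. Guide goes to the east ledge with the grip-bot and the pack-bot.  [the west ledge: the haul-bot | the east ledge: the grip-bot, the pack-bot, the scan-bot]
4. Guide goes back to the west ledge with the grip-bot.  [the west ledge: the grip-bot, the haul-bot | the east ledge: the pack-bot, the scan-bot]
5. Guide goes to the east ledge with the grip-bot and the haul-bot.  [the west ledge: — | the east ledge: the grip-bot, the haul-bot, the pack-bot, the scan-bot]

5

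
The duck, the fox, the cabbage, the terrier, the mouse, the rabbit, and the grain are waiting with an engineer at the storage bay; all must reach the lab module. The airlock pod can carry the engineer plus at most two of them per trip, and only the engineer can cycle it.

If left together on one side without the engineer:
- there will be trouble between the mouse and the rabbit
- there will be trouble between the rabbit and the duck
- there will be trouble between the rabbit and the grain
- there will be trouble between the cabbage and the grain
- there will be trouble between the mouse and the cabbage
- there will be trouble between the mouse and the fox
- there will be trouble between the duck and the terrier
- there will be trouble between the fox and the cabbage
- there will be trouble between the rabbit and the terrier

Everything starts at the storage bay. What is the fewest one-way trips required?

Whatever the first load, the items left behind include a forbidden pair without the engineer. No opening move is safe, so no plan exists.

impossible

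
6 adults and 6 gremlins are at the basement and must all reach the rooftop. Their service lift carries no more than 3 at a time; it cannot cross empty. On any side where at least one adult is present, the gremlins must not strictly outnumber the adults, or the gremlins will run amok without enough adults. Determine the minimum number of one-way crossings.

Following every safe sequence of crossings from the start, the most of the 12 that can be at the rooftop as the service lift arrives there on crossings 1, 3, 5 is 3, 5, 6 respectively; the best ever achieved is 6 of 12.
From crossing 7 on, no configuration arises that was not already reachable earlier: only 17 distinct safe configurations (who is on which side, and where the service lift is) can ever be reached, none of them has everyone across, and every continuation just revisits them. They are: 0 adults + 0 gremlins across (service lift back at the start); 0 adults + 1 gremlin across (service lift there); 0 adults + 1 gremlin across (service lift back at the start); 0 adults + 2 gremlins across (service lift there); 0 adults + 2 gremlins across (service lift back at the start); 0 adults + 3 gremlins across (service lift there); 0 adults + 3 gremlins across (service lift back at the start); 0 adults + 4 gremlins across (service lift there); 0 adults + 4 gremlins across (service lift back at the start); 0 adults + 5 gremlins across (service lift there); 0 adults + 5 gremlins across (service lift back at the start); 0 adults + 6 gremlins across (service lift there); 1 adult + 1 gremlin across (service lift there); 1 adult + 1 gremlin across (service lift back at the start); 2 adults + 2 gremlins across (service lift there); 2 adults + 2 gremlins across (service lift back at the start); 3 adults + 3 gremlins across (service lift there). So no valid plan exists.

impossible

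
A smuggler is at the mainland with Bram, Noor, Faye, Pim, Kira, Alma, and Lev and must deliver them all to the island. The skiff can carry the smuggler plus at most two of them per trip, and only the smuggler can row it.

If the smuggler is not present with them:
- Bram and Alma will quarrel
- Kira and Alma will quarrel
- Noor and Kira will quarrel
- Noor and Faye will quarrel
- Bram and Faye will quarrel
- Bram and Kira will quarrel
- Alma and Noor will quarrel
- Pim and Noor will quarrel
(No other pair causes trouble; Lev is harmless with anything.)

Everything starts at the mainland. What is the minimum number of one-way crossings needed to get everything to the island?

impossible

Whatever the first load, the items left behind include a forbidden pair without the smuggler. No opening move is safe, so no plan exists.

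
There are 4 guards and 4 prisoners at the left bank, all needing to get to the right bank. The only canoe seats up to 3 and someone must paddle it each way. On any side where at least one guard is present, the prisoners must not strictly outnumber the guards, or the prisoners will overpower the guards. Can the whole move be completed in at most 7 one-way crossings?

Counting alone: each trip to the right bank takes at most 3 across and each return brings at least 1 back, so after t trips out (and t−1 returns) at most 3t − (t−1) of the 8 are across; that first reaches 8 at t = 4, so at least 7 crossings are needed.
The safety rule pushes this higher. Following every safe sequence of crossings, the most of the 8 that can be at the right bank as the canoe arrives there on crossing 7 is 7 — never all 8.
So the move cannot be finished within 7 crossings. (The shortest complete plan takes 9:)
1. 2 prisoners → the right bank.  (the left bank: 4G 2P; the right bank: 0G 2P)
2. 1 prisoner ← the left bank.  (the left bank: 4G 3P; the right bank: 0G 1P)
3. 3 prisoners → the right bank.  (the left bank: 4G 0P; the right bank: 0G 4P)
4. 1 prisoner ← the left bank.  (the left bank: 4G 1P; the right bank: 0G 3P)
5. 3 guards → the right bank.  (the left bank: 1G 1P; the right bank: 3G 3P)
6. 1 guard and 1 prisoner ← the left bank.  (the left bank: 2G 2P; the right bank: 2G 2P)
7. 2 guards → the right bank.  (the left bank: 0G 2P; the right bank: 4G 2P)
8. 1 prisoner ← the left bank.  (the left bank: 0G 3P; the right bank: 4G 1P)
9. 3 prisoners → the right bank.  (the left bank: 0G 0P; the right bank: 4G 4P)

No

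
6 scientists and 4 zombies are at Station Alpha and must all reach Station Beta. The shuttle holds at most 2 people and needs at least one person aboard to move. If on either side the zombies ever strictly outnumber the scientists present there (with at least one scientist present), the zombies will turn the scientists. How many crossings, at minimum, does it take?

Counting alone: each trip to Station Beta takes at most 2 across and each return brings at least 1 back, so after t trips out (and t−1 returns) at most 2t − (t−1) of the 10 are across; that first reaches 10 at t = 9, so at least 17 crossings are needed.
The plan below uses exactly 17 crossings, so it is optimal:
1. 2 zombies → Station Beta.  (Station Alpha: 6S 2Z; Station Beta: 0S 2Z)
2. 1 zombie ← Station Alpha.  (Station Alpha: 6S 3Z; Station Beta: 0S 1Z)
3. 2 zombies → Station Beta.  (Station Alpha: 6S 1Z; Station Beta: 0S 3Z)
4. 1 zombie ← Station Alpha.  (Station Alpha: 6S 2Z; Station Beta: 0S 2Z)
5. 2 scientists → Station Beta.  (Station Alpha: 4S 2Z; Station Beta: 2S 2Z)
6. 1 zombie ← Station Alpha.  (Station Alpha: 4S 3Z; Station Beta: 2S 1Z)
7. 1 scientist and 1 zombie → Station Beta.  (Station Alpha: 3S 2Z; Station Beta: 3S 2Z)
8. 1 zombie ← Station Alpha.  (Station Alpha: 3S 3Z; Station Beta: 3S 1Z)
9. 2 zombies → Station Beta.  (Station Alpha: 3S 1Z; Station Beta: 3S 3Z)
10. 1 zombie ← Station Alpha.  (Station Alpha: 3S 2Z; Station Beta: 3S 2Z)
11. 1 scientist and 1 zombie → Station Beta.  (Station Alpha: 2S 1Z; Station Beta: 4S 3Z)
12. 1 zombie ← Station Alpha.  (Station Alpha: 2S 2Z; Station Beta: 4S 2Z)
13. 2 zombies → Station Beta.  (Station Alpha: 2S 0Z; Station Beta: 4S 4Z)
14. 1 zombie ← Station Alpha.  (Station Alpha: 2S 1Z; Station Beta: 4S 3Z)
15. 1 scientist and 1 zombie → Station Beta.  (Station Alpha: 1S 0Z; Station Beta: 5S 4Z)
16. 1 zombie ← Station Alpha.  (Station Alpha: 1S 1Z; Station Beta: 5S 3Z)
17. 1 scientist and 1 zombie → Station Beta.  (Station Alpha: 0S 0Z; Station Beta: 6S 4Z)

17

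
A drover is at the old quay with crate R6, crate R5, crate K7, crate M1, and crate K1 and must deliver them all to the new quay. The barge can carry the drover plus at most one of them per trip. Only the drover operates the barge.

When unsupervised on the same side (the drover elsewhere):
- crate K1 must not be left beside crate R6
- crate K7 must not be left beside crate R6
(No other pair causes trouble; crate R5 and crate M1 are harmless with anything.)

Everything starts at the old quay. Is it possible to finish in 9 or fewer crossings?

Counting alone: the drover can take at most 1 across per trip to the new quay, so moving all 5 needs at least 5 loaded trips out, with a return between consecutive ones — at least 9 crossings.
The safety rule pushes this higher. Following every safe sequence of crossings, the most of the 5 that can be at the new quay as the barge arrives there on crossing 9 is 4 — never all 5.
So the move cannot be finished within 9 crossings. (The shortest complete plan takes 11:)
1. Drover goes to the new quay with crate R6.
2. Drover goes back to the old quay alone.
3. Drover goes to the new quay with crate R5.
4. Drover goes back to the old quay alone.
5. Drover goes to the new quay with crate K7.
6. Drover goes back to the old quay with crate R6.
7. Drover goes to the new quay with crate K1.
8. Drover goes back to the old quay alone.
9. Drover goes to the new quay with crate M1.
10. Drover goes back to the old quay alone.
11. Drover goes to the new quay with crate R6.

No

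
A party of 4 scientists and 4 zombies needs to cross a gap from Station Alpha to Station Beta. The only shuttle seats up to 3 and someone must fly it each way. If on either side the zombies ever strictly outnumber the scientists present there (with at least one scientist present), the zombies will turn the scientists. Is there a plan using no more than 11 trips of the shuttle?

Yes

Yes — this plan uses 9 crossings (≤ 11):
1. 2 zombies → Station Beta.  (Station Alpha: 4S 2Z; Station Beta: 0S 2Z)
2. 1 zombie ← Station Alpha.  (Station Alpha: 4S 3Z; Station Beta: 0S 1Z)
3. 3 zombies → Station Beta.  (Station Alpha: 4S 0Z; Station Beta: 0S 4Z)
4. 1 zombie ← Station Alpha.  (Station Alpha: 4S 1Z; Station Beta: 0S 3Z)
5. 3 scientists → Station Beta.  (Station Alpha: 1S 1Z; Station Beta: 3S 3Z)
6. 1 scientist and 1 zombie ← Station Alpha.  (Station Alpha: 2S 2Z; Station Beta: 2S 2Z)
7. 2 scientists → Station Beta.  (Station Alpha: 0S 2Z; Station Beta: 4S 2Z)
8. 1 zombie ← Station Alpha.  (Station Alpha: 0S 3Z; Station Beta: 4S 1Z)
9. 3 zombies → Station Beta.  (Station Alpha: 0S 0Z; Station Beta: 4S 4Z)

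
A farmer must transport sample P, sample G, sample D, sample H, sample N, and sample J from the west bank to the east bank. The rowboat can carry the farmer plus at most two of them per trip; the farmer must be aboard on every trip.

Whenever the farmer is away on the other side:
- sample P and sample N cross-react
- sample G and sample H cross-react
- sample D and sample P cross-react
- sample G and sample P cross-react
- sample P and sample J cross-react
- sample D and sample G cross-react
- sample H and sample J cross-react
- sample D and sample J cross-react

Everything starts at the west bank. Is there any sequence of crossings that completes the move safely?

No

Whatever the first load, the items left behind include a forbidden pair without the farmer. No opening move is safe, so no plan exists.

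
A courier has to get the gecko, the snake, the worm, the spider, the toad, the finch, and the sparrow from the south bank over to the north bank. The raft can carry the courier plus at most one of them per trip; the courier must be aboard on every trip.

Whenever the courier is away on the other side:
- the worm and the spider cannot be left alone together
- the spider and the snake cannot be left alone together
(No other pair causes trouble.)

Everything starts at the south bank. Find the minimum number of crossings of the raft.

15

Counting alone: the courier can take at most 1 across per trip to the north bank, so moving all 7 needs at least 7 loaded trips out, with a return between consecutive ones — at least 13 crossings.
The safety rule pushes this higher. Following every safe sequence of crossings, the most of the 7 that can be at the north bank as the raft arrives there on crossing 13 is 6 — never all 7.
So no plan with fewer than 15 crossings exists, and this one achieves 15:
1. Courier goes to the north bank with the spider.  [the south bank: the finch, the gecko, the snake, the sparrow, the toad, the worm | the north bank: the spider]
2. Courier goes back to the south bank alone.  [the south bank: the finch, the gecko, the snake, the sparrow, the toad, the worm | the north bank: the spider]
3. Courier goes to the north bank with the gecko.  [the south bank: the finch, the snake, the sparrow, the toad, the worm | the north bank: the gecko, the spider]
4. Courier goes back to the south bank alone.  [the south bank: the finch, the snake, the sparrow, the toad, the worm | the north bank: the gecko, the spider]
5. Courier goes to the north bank with the snake.  [the south bank: the finch, the sparrow, the toad, the worm | the north bank: the gecko, the snake, the spider]
6. Courier goes back to the south bank with the spider.  [the south bank: the finch, the sparrow, the spider, the toad, the worm | the north bank: the gecko, the snake]
7. Courier goes to the north bank with the worm.  [the south bank: the finch, the sparrow, the spider, the toad | the north bank: the gecko, the snake, the worm]
8. Courier goes back to the south bank alone.  [the south bank: the finch, the sparrow, the spider, the toad | the north bank: the gecko, the snake, the worm]
9. Courier goes to the north bank with the toad.  [the south bank: the finch, the sparrow, the spider | the north bank: the gecko, the snake, the toad, the worm]
10. Courier goes back to the south bank alone.  [the south bank: the finch, the sparrow, the spider | the north bank: the gecko, the snake, the toad, the worm]
11. Courier goes to the north bank with the finch.  [the south bank: the sparrow, the spider | the north bank: the finch, the gecko, the snake, the toad, the worm]
12. Courier goes back to the south bank alone.  [the south bank: the sparrow, the spider | the north bank: the finch, the gecko, the snake, the toad, the worm]
13. Courier goes to the north bank with the sparrow.  [the south bank: the spider | the north bank: the finch, the gecko, the snake, the sparrow, the toad, the worm]
14. Courier goes back to the south bank alone.  [the south bank: the spider | the north bank: the finch, the gecko, the snake, the sparrow, the toad, the worm]
15. Courier goes to the north bank with the spider.  [the south bank: — | the north bank: the finch, the gecko, the snake, the sparrow, the spider, the toad, the worm]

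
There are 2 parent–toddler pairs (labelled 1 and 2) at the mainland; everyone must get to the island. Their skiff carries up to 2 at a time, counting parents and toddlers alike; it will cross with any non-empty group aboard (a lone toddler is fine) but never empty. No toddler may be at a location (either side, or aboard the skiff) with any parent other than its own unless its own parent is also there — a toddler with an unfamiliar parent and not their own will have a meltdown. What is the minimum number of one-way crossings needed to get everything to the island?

Counting alone: each trip to the island takes at most 2 across and each return brings at least 1 back, so after t trips out (and t−1 returns) at most 2t − (t−1) of the 4 are across; that first reaches 4 at t = 3, so at least 5 crossings are needed.
The plan below uses exactly 5 crossings, so it is optimal:
1. parent 1 and toddler 1 cross → the island.
2. parent 1 crosses ← the mainland.
3. parent 1 and parent 2 cross → the island.
4. parent 2 crosses ← the mainland.
5. parent 2 and toddler 2 cross → the island.

5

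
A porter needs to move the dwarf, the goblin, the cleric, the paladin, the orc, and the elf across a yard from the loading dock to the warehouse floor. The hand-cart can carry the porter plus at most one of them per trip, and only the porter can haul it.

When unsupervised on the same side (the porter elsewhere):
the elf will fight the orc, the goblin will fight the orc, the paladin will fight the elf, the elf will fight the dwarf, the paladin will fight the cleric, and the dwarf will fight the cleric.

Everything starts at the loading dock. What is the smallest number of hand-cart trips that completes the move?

impossible

Whatever the first load, the items left behind include a forbidden pair without the porter. No opening move is safe, so no plan exists.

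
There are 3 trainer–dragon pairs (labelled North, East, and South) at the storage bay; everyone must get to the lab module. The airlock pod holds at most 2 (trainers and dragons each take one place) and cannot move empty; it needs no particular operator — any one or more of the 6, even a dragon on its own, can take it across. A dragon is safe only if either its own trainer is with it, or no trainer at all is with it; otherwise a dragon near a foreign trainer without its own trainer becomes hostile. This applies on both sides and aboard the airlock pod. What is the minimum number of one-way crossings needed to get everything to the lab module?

11

Counting alone: each trip to the lab module takes at most 2 across and each return brings at least 1 back, so after t trips out (and t−1 returns) at most 2t − (t−1) of the 6 are across; that first reaches 6 at t = 5, so at least 9 crossings are needed.
The safety rule pushes this higher. Following every safe sequence of crossings, the most of the 6 that can be at the lab module as the airlock pod arrives there on crossing 9 is 5 — never all 6.
So no plan with fewer than 11 crossings exists, and this one achieves 11:
1. dragon North and trainer North cross → the lab module.
2. trainer North crosses ← the storage bay.
3. dragon East and dragon South cross → the lab module.
4. dragon North crosses ← the storage bay.
5. trainer East and trainer South cross → the lab module.
6. dragon East and trainer East cross ← the storage bay.
7. trainer East and trainer North cross → the lab module.
8. dragon South crosses ← the storage bay.
9. dragon East and dragon North cross → the lab module.
10. trainer South crosses ← the storage bay.
11. dragon South and trainer South cross → the lab module.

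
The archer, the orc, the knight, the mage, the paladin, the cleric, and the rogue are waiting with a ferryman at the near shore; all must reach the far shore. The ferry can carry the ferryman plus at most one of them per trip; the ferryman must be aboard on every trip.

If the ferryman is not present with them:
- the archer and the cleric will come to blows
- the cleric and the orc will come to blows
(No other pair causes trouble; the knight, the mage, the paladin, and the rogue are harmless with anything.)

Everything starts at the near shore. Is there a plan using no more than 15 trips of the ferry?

Yes

Yes — this plan uses 15 crossings (≤ 15):
1. Ferryman goes to the far shore with the cleric.
2. Ferryman goes back to the near shore alone.
3. Ferryman goes to the far shore with the archer.
4. Ferryman goes back to the near shore with the cleric.
5. Ferryman goes to the far shore with the orc.
6. Ferryman goes back to the near shore alone.
7. Ferryman goes to the far shore with the knight.
8. Ferryman goes back to the near shore alone.
9. Ferryman goes to the far shore with the mage.
10. Ferryman goes back to the near shore alone.
11. Ferryman goes to the far shore with the paladin.
12. Ferryman goes back to the near shore alone.
13. Ferryman goes to the far shore with the rogue.
14. Ferryman goes back to the near shore alone.
15. Ferryman goes to the far shore with the cleric.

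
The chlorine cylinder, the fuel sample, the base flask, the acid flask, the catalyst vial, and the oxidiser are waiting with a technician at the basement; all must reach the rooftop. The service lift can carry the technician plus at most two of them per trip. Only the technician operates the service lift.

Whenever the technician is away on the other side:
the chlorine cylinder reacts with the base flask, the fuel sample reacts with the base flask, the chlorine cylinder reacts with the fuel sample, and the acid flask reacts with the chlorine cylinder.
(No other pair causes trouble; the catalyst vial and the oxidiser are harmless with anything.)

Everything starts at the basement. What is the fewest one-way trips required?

9

Counting alone: the technician can take at most 2 across per trip to the rooftop, so moving all 6 needs at least 3 loaded trips out, with a return between consecutive ones — at least 5 crossings.
The safety rule pushes this higher. Following every safe sequence of crossings, the most of the 6 that can be at the rooftop as the service lift arrives there on crossings 5, 7 is 4, 5 respectively — never all 6.
So no plan with fewer than 9 crossings exists, and this one achieves 9:
1. Technician goes to the rooftop with the chlorine cylinder and the fuel sample.  [the basement: the acid flask, the base flask, the catalyst vial, the oxidiser | the rooftop: the chlorine cylinder, the fuel sample]
2. Technician goes back to the basement with the chlorine cylinder.  [the basement: the acid flask, the base flask, the catalyst vial, the chlorine cylinder, the oxidiser | the rooftop: the fuel sample]
3. Technician goes to the rooftop with the acid flask and the chlorine cylinder.  [the basement: the base flask, the catalyst vial, the oxidiser | the rooftop: the acid flask, the chlorine cylinder, the fuel sample]
4. Technician goes back to the basement with the chlorine cylinder.  [the basement: the base flask, the catalyst vial, the chlorine cylinder, the oxidiser | the rooftop: the acid flask, the fuel sample]
5. Technician goes to the rooftop with the catalyst vial and the chlorine cylinder.  [the basement: the base flask, the oxidiser | the rooftop: the acid flask, the catalyst vial, the chlorine cylinder, the fuel sample]
6. Technician goes back to the basement with the chlorine cylinder.  [the basement: the base flask, the chlorine cylinder, the oxidiser | the rooftop: the acid flask, the catalyst vial, the fuel sample]
7. Technician goes to the rooftop with the chlorine cylinder and the oxidiser.  [the basement: the base flask | the rooftop: the acid flask, the catalyst vial, the chlorine cylinder, the fuel sample, the oxidiser]
8. Technician goes back to the basement with the chlorine cylinder.  [the basement: the base flask, the chlorine cylinder | the rooftop: the acid flask, the catalyst vial, the fuel sample, the oxidiser]
9. Technician goes to the rooftop with the base flask and the chlorine cylinder.  [the basement: — | the rooftop: the acid flask, the base flask, the catalyst vial, the chlorine cylinder, the fuel sample, the oxidiser]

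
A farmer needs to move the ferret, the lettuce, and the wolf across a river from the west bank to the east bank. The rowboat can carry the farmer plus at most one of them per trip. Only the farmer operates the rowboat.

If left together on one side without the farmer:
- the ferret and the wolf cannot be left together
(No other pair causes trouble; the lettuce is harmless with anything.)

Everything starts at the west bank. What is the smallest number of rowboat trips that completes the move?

5

Counting alone: the farmer can take at most 1 across per trip to the east bank, so moving all 3 needs at least 3 loaded trips out, with a return between consecutive ones — at least 5 crossings.
The plan below uses exactly 5 crossings, so it is optimal:
1. Farmer goes to the east bank with the ferret.  [the west bank: the lettuce, the wolf | the east bank: the ferret]
2. Farmer goes back to the west bank alone.  [the west bank: the lettuce, the wolf | the east bank: the ferret]
3. Farmer goes to the east bank with the lettuce.  [the west bank: the wolf | the east bank: the ferret, the lettuce]
4. Farmer goes back to the west bank alone.  [the west bank: the wolf | the east bank: the ferret, the lettuce]
5. Farmer goes to the east bank with the wolf.  [the west bank: — | the east bank: the ferret, the lettuce, the wolf]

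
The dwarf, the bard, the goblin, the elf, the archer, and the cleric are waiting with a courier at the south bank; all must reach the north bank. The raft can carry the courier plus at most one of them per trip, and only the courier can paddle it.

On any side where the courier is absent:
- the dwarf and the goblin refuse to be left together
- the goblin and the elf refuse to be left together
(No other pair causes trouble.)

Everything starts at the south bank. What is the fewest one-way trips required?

13

Counting alone: the courier can take at most 1 across per trip to the north bank, so moving all 6 needs at least 6 loaded trips out, with a return between consecutive ones — at least 11 crossings.
The safety rule pushes this higher. Following every safe sequence of crossings, the most of the 6 that can be at the north bank as the raft arrives there on crossing 11 is 5 — never all 6.
So no plan with fewer than 13 crossings exists, and this one achieves 13:
1. Courier goes to the north bank with the goblin.
2. Courier goes back to the south bank alone.
3. Courier goes to the north bank with the dwarf.
4. Courier goes back to the south bank with the goblin.
5. Courier goes to the north bank with the elf.
6. Courier goes back to the south bank alone.
7. Courier goes to the north bank with the bard.
8. Courier goes back to the south bank alone.
9. Courier goes to the north bank with the archer.
10. Courier goes back to the south bank alone.
11. Courier goes to the north bank with the cleric.
12. Courier goes back to the south bank alone.
13. Courier goes to the north bank with the goblin.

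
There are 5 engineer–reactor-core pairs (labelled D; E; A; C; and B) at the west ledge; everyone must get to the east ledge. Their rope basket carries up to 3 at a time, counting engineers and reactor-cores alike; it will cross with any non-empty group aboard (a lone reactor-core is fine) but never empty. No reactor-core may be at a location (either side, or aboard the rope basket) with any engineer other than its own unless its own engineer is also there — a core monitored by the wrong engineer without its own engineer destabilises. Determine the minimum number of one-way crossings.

11

Counting alone: each trip to the east ledge takes at most 3 across and each return brings at least 1 back, so after t trips out (and t−1 returns) at most 3t − (t−1) of the 10 are across; that first reaches 10 at t = 5, so at least 9 crossings are needed.
The safety rule pushes this higher. Following every safe sequence of crossings, the most of the 10 that can be at the east ledge as the rope basket arrives there on crossing 9 is 9 — never all 10.
So no plan with fewer than 11 crossings exists, and this one achieves 11:
1. engineer D and reactor-core D cross → the east ledge.
2. engineer D crosses ← the west ledge.
3. reactor-core A, reactor-core C, and reactor-core E cross → the east ledge.
4. reactor-core D crosses ← the west ledge.
5. engineer A, engineer C, and engineer E cross → the east ledge.
6. engineer E and reactor-core E cross ← the west ledge.
7. engineer B, engineer D, and engineer E cross → the east ledge.
8. reactor-core A crosses ← the west ledge.
9. reactor-core D and reactor-core E cross → the east ledge.
10. reactor-core D crosses ← the west ledge.
11. reactor-core A, reactor-core B, and reactor-core D cross → the east ledge.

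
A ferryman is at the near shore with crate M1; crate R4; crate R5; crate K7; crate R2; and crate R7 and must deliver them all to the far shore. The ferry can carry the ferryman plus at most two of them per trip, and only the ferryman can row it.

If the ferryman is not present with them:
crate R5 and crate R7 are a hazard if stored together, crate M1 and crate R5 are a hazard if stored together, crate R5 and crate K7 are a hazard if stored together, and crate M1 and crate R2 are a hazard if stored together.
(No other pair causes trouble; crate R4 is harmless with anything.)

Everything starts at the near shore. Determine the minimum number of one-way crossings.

7

Counting alone: the ferryman can take at most 2 across per trip to the far shore, so moving all 6 needs at least 3 loaded trips out, with a return between consecutive ones — at least 5 crossings.
The safety rule pushes this higher. Following every safe sequence of crossings, the most of the 6 that can be at the far shore as the ferry arrives there on crossing 5 is 5 — never all 6.
So no plan with fewer than 7 crossings exists, and this one achieves 7:
1. Ferryman goes to the far shore with crate M1 and crate R5.
2. Ferryman goes back to the near shore with crate M1.
3. Ferryman goes to the far shore with crate M1 and crate R4.
4. Ferryman goes back to the near shore with crate R5.
5. Ferryman goes to the far shore with crate K7 and crate R7.
6. Ferryman goes back to the near shore alone.
7. Ferryman goes to the far shore with crate R2 and crate R5.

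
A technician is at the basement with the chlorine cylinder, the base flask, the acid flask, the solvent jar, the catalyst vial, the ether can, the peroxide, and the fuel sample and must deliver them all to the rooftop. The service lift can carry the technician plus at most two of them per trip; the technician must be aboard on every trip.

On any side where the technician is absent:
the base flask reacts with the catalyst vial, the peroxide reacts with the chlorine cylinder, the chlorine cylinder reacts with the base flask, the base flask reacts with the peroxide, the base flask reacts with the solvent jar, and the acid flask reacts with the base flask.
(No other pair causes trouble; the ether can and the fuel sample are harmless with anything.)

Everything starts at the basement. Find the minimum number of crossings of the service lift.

13

Counting alone: the technician can take at most 2 across per trip to the rooftop, so moving all 8 needs at least 4 loaded trips out, with a return between consecutive ones — at least 7 crossings.
The safety rule pushes this higher. Following every safe sequence of crossings, the most of the 8 that can be at the rooftop as the service lift arrives there on crossings 7, 9, 11 is 5, 6, 7 respectively — never all 8.
So no plan with fewer than 13 crossings exists, and this one achieves 13:
1. Technician goes to the rooftop with the base flask and the chlorine cylinder.  [the basement: the acid flask, the catalyst vial, the ether can, the fuel sample, the peroxide, the solvent jar | the rooftop: the base flask, the chlorine cylinder]
2. Technician goes back to the basement with the chlorine cylinder.  [the basement: the acid flask, the catalyst vial, the chlorine cylinder, the ether can, the fuel sample, the peroxide, the solvent jar | the rooftop: the base flask]
3. Technician goes to the rooftop with the acid flask and the chlorine cylinder.  [the basement: the catalyst vial, the ether can, the fuel sample, the peroxide, the solvent jar | the rooftop: the acid flask, the base flask, the chlorine cylinder]
4. Technician goes back to the basement with the base flask.  [the basement: the base flask, the catalyst vial, the ether can, the fuel sample, the peroxide, the solvent jar | the rooftop: the acid flask, the chlorine cylinder]
5. Technician goes to the rooftop with the base flask and the solvent jar.  [the basement: the catalyst vial, the ether can, the fuel sample, the peroxide | the rooftop: the acid flask, the base flask, the chlorine cylinder, the solvent jar]
6. Technician goes back to the basement with the base flask.  [the basement: the base flask, the catalyst vial, the ether can, the fuel sample, the peroxide | the rooftop: the acid flask, the chlorine cylinder, the solvent jar]
7. Technician goes to the rooftop with the base flask and the catalyst vial.  [the basement: the ether can, the fuel sample, the peroxide | the rooftop: the acid flask, the base flask, the catalyst vial, the chlorine cylinder, the solvent jar]
8. Technician goes back to the basement with the base flask.  [the basement: the base flask, the ether can, the fuel sample, the peroxide | the rooftop: the acid flask, the catalyst vial, the chlorine cylinder, the solvent jar]
9. Technician goes to the rooftop with the base flask and the ether can.  [the basement: the fuel sample, the peroxide | the rooftop: the acid flask, the base flask, the catalyst vial, the chlorine cylinder, the ether can, the solvent jar]
10. Technician goes back to the basement with the base flask.  [the basement: the base flask, the fuel sample, the peroxide | the rooftop: the acid flask, the catalyst vial, the chlorine cylinder, the ether can, the solvent jar]
11. Technician goes to the rooftop with the base flask and the fuel sample.  [the basement: the peroxide | the rooftop: the acid flask, the base flask, the catalyst vial, the chlorine cylinder, the ether can, the fuel sample, the solvent jar]
12. Technician goes back to the basement with the base flask.  [the basement: the base flask, the peroxide | the rooftop: the acid flask, the catalyst vial, the chlorine cylinder, the ether can, the fuel sample, the solvent jar]
13. Technician goes to the rooftop with the base flask and the peroxide.  [the basement: — | the rooftop: the acid flask, the base flask, the catalyst vial, the chlorine cylinder, the ether can, the fuel sample, the peroxide, the solvent jar]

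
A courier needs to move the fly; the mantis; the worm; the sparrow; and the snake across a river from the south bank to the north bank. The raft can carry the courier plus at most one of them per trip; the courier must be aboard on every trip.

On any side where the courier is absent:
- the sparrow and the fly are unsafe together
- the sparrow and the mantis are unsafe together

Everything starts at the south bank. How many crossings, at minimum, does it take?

Counting alone: the courier can take at most 1 across per trip to the north bank, so moving all 5 needs at least 5 loaded trips out, with a return between consecutive ones — at least 9 crossings.
The safety rule pushes this higher. Following every safe sequence of crossings, the most of the 5 that can be at the north bank as the raft arrives there on crossing 9 is 4 — never all 5.
So no plan with fewer than 11 crossings exists, and this one achieves 11:
1. Courier goes to the north bank with the sparrow.  [the south bank: the fly, the mantis, the snake, the worm | the north bank: the sparrow]
2. Courier goes back to the south bank alone.  [the south bank: the fly, the mantis, the snake, the worm | the north bank: the sparrow]
3. Courier goes to the north bank with the fly.  [the south bank: the mantis, the snake, the worm | the north bank: the fly, the sparrow]
4. Courier goes back to the south bank with the sparrow.  [the south bank: the mantis, the snake, the sparrow, the worm | the north bank: the fly]
5. Courier goes to the north bank with the mantis.  [the south bank: the snake, the sparrow, the worm | the north bank: the fly, the mantis]
6. Courier goes back to the south bank alone.  [the south bank: the snake, the sparrow, the worm | the north bank: the fly, the mantis]
7. Courier goes to the north bank with the worm.  [the south bank: the snake, the sparrow | the north bank: the fly, the mantis, the worm]
8. Courier goes back to the south bank alone.  [the south bank: the snake, the sparrow | the north bank: the fly, the mantis, the worm]
9. Courier goes to the north bank with the snake.  [the south bank: the sparrow | the north bank: the fly, the mantis, the snake, the worm]
10. Courier goes back to the south bank alone.  [the south bank: the sparrow | the north bank: the fly, the mantis, the snake, the worm]
11. Courier goes to the north bank with the sparrow.  [the south bank: — | the north bank: the fly, the mantis, the snake, the sparrow, the worm]

11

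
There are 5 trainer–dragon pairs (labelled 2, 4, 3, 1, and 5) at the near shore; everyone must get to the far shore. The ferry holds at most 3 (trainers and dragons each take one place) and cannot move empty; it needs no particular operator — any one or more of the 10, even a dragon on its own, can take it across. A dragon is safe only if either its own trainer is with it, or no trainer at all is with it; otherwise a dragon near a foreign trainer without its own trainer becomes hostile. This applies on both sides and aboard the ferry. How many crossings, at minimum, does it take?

Counting alone: each trip to the far shore takes at most 3 across and each return brings at least 1 back, so after t trips out (and t−1 returns) at most 3t − (t−1) of the 10 are across; that first reaches 10 at t = 5, so at least 9 crossings are needed.
The safety rule pushes this higher. Following every safe sequence of crossings, the most of the 10 that can be at the far shore as the ferry arrives there on crossing 9 is 9 — never all 10.
So no plan with fewer than 11 crossings exists, and this one achieves 11:
1. dragon 2 and trainer 2 cross → the far shore.
2. trainer 2 crosses ← the near shore.
3. dragon 1, dragon 3, and dragon 4 cross → the far shore.
4. dragon 2 crosses ← the near shore.
5. trainer 1, trainer 3, and trainer 4 cross → the far shore.
6. dragon 4 and trainer 4 cross ← the near shore.
7. trainer 2, trainer 4, and trainer 5 cross → the far shore.
8. dragon 3 crosses ← the near shore.
9. dragon 2 and dragon 4 cross → the far shore.
10. dragon 2 crosses ← the near shore.
11. dragon 2, dragon 3, and dragon 5 cross → the far shore.

11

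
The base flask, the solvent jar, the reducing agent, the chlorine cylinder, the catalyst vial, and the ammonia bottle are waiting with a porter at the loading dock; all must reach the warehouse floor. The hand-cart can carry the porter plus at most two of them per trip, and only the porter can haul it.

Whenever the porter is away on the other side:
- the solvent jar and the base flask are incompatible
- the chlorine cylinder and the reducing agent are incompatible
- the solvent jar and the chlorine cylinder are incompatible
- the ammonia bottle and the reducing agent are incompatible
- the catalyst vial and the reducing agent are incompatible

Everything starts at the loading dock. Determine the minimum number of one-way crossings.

7

Counting alone: the porter can take at most 2 across per trip to the warehouse floor, so moving all 6 needs at least 3 loaded trips out, with a return between consecutive ones — at least 5 crossings.
The safety rule pushes this higher. Following every safe sequence of crossings, the most of the 6 that can be at the warehouse floor as the hand-cart arrives there on crossing 5 is 5 — never all 6.
So no plan with fewer than 7 crossings exists, and this one achieves 7:
1. Porter goes to the warehouse floor with the reducing agent and the solvent jar.
2. Porter goes back to the loading dock alone.
3. Porter goes to the warehouse floor with the base flask and the chlorine cylinder.
4. Porter goes back to the loading dock with the reducing agent and the solvent jar.
5. Porter goes to the warehouse floor with the ammonia bottle and the catalyst vial.
6. Porter goes back to the loading dock alone.
7. Porter goes to the warehouse floor with the reducing agent and the solvent jar.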